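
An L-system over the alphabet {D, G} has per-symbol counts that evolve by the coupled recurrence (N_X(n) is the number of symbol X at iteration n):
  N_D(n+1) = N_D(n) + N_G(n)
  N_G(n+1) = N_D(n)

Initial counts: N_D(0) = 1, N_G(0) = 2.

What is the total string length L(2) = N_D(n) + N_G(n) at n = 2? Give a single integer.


Answer: 7

Derivation:
Step 0: N_D=1, N_G=2, L=3
Step 1: N_D=3, N_G=1, L=4
Step 2: N_D=4, N_G=3, L=7


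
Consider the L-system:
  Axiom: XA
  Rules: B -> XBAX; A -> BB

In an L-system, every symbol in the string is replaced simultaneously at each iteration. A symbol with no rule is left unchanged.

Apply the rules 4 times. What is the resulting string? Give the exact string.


Answer: XXXXBAXBBXXBAXXBAXXXXXBAXBBXXBAXXBAXX

Derivation:
Step 0: XA
Step 1: XBB
Step 2: XXBAXXBAX
Step 3: XXXBAXBBXXXBAXBBX
Step 4: XXXXBAXBBXXBAXXBAXXXXXBAXBBXXBAXXBAXX


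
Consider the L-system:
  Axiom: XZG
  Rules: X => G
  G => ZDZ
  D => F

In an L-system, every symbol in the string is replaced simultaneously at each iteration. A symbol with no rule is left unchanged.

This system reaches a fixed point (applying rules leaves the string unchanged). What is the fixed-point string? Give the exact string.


Step 0: XZG
Step 1: GZZDZ
Step 2: ZDZZZFZ
Step 3: ZFZZZFZ
Step 4: ZFZZZFZ  (unchanged — fixed point at step 3)

Answer: ZFZZZFZ


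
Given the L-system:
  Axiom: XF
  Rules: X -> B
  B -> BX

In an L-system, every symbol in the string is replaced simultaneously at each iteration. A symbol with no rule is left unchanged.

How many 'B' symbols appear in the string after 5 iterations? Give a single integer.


Step 0: XF  (0 'B')
Step 1: BF  (1 'B')
Step 2: BXF  (1 'B')
Step 3: BXBF  (2 'B')
Step 4: BXBBXF  (3 'B')
Step 5: BXBBXBXBF  (5 'B')

Answer: 5


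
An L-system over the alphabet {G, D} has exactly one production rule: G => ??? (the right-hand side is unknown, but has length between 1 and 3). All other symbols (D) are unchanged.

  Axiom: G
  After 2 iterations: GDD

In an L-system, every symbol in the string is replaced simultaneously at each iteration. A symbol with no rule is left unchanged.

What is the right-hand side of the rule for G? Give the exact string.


Answer: GD

Derivation:
Trying G => GD:
  Step 0: G
  Step 1: GD
  Step 2: GDD
Matches the given result.


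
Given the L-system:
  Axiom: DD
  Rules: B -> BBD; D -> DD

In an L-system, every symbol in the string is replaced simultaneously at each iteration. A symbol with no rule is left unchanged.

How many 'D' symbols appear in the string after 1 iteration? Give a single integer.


Step 0: DD  (2 'D')
Step 1: DDDD  (4 'D')

Answer: 4


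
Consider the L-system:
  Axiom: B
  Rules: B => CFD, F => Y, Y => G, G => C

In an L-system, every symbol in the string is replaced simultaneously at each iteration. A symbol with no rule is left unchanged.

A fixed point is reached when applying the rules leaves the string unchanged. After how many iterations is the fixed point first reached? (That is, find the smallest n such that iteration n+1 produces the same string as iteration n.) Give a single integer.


Answer: 4

Derivation:
Step 0: B
Step 1: CFD
Step 2: CYD
Step 3: CGD
Step 4: CCD
Step 5: CCD  (unchanged — fixed point at step 4)


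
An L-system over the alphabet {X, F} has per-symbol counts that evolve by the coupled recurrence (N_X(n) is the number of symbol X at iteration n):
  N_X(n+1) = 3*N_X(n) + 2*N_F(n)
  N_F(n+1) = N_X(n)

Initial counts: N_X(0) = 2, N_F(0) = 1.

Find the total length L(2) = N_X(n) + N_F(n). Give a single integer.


Answer: 36

Derivation:
Step 0: N_X=2, N_F=1, L=3
Step 1: N_X=8, N_F=2, L=10
Step 2: N_X=28, N_F=8, L=36


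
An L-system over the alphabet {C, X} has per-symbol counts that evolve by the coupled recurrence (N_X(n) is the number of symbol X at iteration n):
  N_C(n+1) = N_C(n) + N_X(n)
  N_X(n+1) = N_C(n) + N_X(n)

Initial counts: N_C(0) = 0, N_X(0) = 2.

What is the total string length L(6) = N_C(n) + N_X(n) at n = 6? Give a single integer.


Answer: 128

Derivation:
Step 0: N_C=0, N_X=2, L=2
Step 1: N_C=2, N_X=2, L=4
Step 2: N_C=4, N_X=4, L=8
Step 3: N_C=8, N_X=8, L=16
Step 4: N_C=16, N_X=16, L=32
Step 5: N_C=32, N_X=32, L=64
Step 6: N_C=64, N_X=64, L=128


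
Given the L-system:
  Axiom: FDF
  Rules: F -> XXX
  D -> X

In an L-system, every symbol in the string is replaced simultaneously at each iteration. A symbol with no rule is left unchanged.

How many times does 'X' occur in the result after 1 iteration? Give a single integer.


Answer: 7

Derivation:
Step 0: FDF  (0 'X')
Step 1: XXXXXXX  (7 'X')


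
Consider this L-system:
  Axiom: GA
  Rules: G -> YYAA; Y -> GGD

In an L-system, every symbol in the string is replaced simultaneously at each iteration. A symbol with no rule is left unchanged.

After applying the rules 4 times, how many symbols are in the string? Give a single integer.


Answer: 37

Derivation:
Step 0: length = 2
Step 1: length = 5
Step 2: length = 9
Step 3: length = 21
Step 4: length = 37


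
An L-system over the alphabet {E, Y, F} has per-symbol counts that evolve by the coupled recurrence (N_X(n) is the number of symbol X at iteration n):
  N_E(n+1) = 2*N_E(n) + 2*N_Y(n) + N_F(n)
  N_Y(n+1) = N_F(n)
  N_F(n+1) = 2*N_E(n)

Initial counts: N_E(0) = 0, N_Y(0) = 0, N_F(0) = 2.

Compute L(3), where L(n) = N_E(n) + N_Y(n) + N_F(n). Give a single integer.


Answer: 40

Derivation:
Step 0: N_E=0, N_Y=0, N_F=2, L=2
Step 1: N_E=2, N_Y=2, N_F=0, L=4
Step 2: N_E=8, N_Y=0, N_F=4, L=12
Step 3: N_E=20, N_Y=4, N_F=16, L=40


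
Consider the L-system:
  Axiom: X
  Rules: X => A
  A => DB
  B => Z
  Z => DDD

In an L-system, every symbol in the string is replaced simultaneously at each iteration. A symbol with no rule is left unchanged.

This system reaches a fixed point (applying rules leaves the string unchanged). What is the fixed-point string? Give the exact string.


Step 0: X
Step 1: A
Step 2: DB
Step 3: DZ
Step 4: DDDD
Step 5: DDDD  (unchanged — fixed point at step 4)

Answer: DDDD


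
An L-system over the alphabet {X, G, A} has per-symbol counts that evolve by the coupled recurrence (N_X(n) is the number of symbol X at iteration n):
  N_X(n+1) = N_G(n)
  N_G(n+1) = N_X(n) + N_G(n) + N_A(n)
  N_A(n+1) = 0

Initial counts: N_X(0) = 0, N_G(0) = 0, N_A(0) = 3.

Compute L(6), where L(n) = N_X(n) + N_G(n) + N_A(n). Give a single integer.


Answer: 39

Derivation:
Step 0: N_X=0, N_G=0, N_A=3, L=3
Step 1: N_X=0, N_G=3, N_A=0, L=3
Step 2: N_X=3, N_G=3, N_A=0, L=6
Step 3: N_X=3, N_G=6, N_A=0, L=9
Step 4: N_X=6, N_G=9, N_A=0, L=15
Step 5: N_X=9, N_G=15, N_A=0, L=24
Step 6: N_X=15, N_G=24, N_A=0, L=39


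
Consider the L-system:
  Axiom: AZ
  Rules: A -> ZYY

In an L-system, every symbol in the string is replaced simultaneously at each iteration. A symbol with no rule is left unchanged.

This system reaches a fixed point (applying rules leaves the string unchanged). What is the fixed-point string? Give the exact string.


Answer: ZYYZ

Derivation:
Step 0: AZ
Step 1: ZYYZ
Step 2: ZYYZ  (unchanged — fixed point at step 1)


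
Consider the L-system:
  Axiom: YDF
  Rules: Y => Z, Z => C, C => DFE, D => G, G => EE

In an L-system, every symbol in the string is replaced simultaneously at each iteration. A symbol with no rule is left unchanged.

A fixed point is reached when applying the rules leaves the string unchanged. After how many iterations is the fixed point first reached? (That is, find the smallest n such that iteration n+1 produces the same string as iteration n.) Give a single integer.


Step 0: YDF
Step 1: ZGF
Step 2: CEEF
Step 3: DFEEEF
Step 4: GFEEEF
Step 5: EEFEEEF
Step 6: EEFEEEF  (unchanged — fixed point at step 5)

Answer: 5


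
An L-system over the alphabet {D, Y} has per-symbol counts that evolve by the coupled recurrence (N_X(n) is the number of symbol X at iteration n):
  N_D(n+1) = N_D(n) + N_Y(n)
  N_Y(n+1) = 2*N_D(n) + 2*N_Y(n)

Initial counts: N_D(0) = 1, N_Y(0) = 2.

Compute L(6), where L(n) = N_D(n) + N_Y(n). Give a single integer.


Step 0: N_D=1, N_Y=2, L=3
Step 1: N_D=3, N_Y=6, L=9
Step 2: N_D=9, N_Y=18, L=27
Step 3: N_D=27, N_Y=54, L=81
Step 4: N_D=81, N_Y=162, L=243
Step 5: N_D=243, N_Y=486, L=729
Step 6: N_D=729, N_Y=1458, L=2187

Answer: 2187


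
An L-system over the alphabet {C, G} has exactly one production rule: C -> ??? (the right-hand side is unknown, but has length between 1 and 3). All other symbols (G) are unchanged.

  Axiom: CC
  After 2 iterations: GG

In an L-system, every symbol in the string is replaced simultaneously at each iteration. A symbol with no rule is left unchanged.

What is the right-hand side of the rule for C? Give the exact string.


Answer: G

Derivation:
Trying C -> G:
  Step 0: CC
  Step 1: GG
  Step 2: GG
Matches the given result.


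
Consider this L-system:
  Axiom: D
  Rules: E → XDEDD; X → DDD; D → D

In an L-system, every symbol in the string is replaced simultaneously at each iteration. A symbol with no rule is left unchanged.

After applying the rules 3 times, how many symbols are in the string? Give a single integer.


Answer: 1

Derivation:
Step 0: length = 1
Step 1: length = 1
Step 2: length = 1
Step 3: length = 1


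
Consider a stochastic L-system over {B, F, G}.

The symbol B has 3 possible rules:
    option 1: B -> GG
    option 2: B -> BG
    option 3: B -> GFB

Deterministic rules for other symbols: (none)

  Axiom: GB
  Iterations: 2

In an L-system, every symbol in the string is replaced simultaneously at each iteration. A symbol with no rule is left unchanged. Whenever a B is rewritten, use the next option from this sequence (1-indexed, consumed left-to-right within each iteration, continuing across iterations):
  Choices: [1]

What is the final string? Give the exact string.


Answer: GGG

Derivation:
Step 0: GB
Step 1: GGG  (used choices [1])
Step 2: GGG  (used choices [])


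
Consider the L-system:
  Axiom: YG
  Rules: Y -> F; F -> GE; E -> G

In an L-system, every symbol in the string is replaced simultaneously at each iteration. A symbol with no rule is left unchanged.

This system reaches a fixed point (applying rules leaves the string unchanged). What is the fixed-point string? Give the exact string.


Step 0: YG
Step 1: FG
Step 2: GEG
Step 3: GGG
Step 4: GGG  (unchanged — fixed point at step 3)

Answer: GGG


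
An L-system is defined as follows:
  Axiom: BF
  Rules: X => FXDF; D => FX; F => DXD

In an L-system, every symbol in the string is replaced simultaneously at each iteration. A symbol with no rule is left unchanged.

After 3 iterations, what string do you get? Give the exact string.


Step 0: BF
Step 1: BDXD
Step 2: BFXFXDFFX
Step 3: BDXDFXDFDXDFXDFFXDXDDXDFXDF

Answer: BDXDFXDFDXDFXDFFXDXDDXDFXDF


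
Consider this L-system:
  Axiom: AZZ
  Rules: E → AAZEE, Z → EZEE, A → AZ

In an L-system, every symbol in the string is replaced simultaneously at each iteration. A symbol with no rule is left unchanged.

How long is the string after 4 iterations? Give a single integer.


Answer: 646

Derivation:
Step 0: length = 3
Step 1: length = 10
Step 2: length = 44
Step 3: length = 171
Step 4: length = 646


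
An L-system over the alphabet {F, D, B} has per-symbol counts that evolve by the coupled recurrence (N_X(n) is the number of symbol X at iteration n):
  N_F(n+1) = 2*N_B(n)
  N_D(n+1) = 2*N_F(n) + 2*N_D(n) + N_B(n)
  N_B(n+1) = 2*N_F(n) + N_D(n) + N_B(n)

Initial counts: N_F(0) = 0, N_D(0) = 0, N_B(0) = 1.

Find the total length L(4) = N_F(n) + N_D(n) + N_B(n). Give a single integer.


Step 0: N_F=0, N_D=0, N_B=1, L=1
Step 1: N_F=2, N_D=1, N_B=1, L=4
Step 2: N_F=2, N_D=7, N_B=6, L=15
Step 3: N_F=12, N_D=24, N_B=17, L=53
Step 4: N_F=34, N_D=89, N_B=65, L=188

Answer: 188


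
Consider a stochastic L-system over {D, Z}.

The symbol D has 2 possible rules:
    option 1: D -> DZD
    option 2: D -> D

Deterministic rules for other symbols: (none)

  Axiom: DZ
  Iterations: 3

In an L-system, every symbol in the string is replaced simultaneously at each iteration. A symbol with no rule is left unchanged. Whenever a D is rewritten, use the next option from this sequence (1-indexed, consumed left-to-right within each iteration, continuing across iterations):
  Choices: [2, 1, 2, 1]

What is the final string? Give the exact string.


Step 0: DZ
Step 1: DZ  (used choices [2])
Step 2: DZDZ  (used choices [1])
Step 3: DZDZDZ  (used choices [2, 1])

Answer: DZDZDZ


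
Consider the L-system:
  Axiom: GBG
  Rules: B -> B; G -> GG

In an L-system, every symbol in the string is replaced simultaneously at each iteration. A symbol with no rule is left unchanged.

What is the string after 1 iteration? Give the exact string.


Step 0: GBG
Step 1: GGBGG

Answer: GGBGG


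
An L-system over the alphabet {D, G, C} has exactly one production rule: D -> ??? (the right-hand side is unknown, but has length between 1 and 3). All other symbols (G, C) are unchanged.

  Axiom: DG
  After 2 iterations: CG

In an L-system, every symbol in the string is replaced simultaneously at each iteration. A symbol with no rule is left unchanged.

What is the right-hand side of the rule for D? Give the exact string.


Trying D -> C:
  Step 0: DG
  Step 1: CG
  Step 2: CG
Matches the given result.

Answer: C


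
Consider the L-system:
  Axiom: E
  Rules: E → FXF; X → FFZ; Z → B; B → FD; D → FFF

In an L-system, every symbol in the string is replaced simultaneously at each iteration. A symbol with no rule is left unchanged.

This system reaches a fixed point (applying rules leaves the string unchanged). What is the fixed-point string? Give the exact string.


Step 0: E
Step 1: FXF
Step 2: FFFZF
Step 3: FFFBF
Step 4: FFFFDF
Step 5: FFFFFFFF
Step 6: FFFFFFFF  (unchanged — fixed point at step 5)

Answer: FFFFFFFF


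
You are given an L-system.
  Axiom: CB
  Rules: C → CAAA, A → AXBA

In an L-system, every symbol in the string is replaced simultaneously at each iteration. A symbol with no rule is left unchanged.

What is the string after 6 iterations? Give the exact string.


Step 0: CB
Step 1: CAAAB
Step 2: CAAAAXBAAXBAAXBAB
Step 3: CAAAAXBAAXBAAXBAAXBAXBAXBAAXBAXBAXBAAXBAXBAXBAB
Step 4: CAAAAXBAAXBAAXBAAXBAXBAXBAAXBAXBAXBAAXBAXBAXBAAXBAXBAXBAXBAXBAXBAXBAAXBAXBAXBAXBAXBAXBAXBAAXBAXBAXBAXBAXBAXBAXBAB
Step 5: CAAAAXBAAXBAAXBAAXBAXBAXBAAXBAXBAXBAAXBAXBAXBAAXBAXBAXBAXBAXBAXBAXBAAXBAXBAXBAXBAXBAXBAXBAAXBAXBAXBAXBAXBAXBAXBAAXBAXBAXBAXBAXBAXBAXBAXBAXBAXBAXBAXBAXBAXBAXBAAXBAXBAXBAXBAXBAXBAXBAXBAXBAXBAXBAXBAXBAXBAXBAAXBAXBAXBAXBAXBAXBAXBAXBAXBAXBAXBAXBAXBAXBAXBAB
Step 6: CAAAAXBAAXBAAXBAAXBAXBAXBAAXBAXBAXBAAXBAXBAXBAAXBAXBAXBAXBAXBAXBAXBAAXBAXBAXBAXBAXBAXBAXBAAXBAXBAXBAXBAXBAXBAXBAAXBAXBAXBAXBAXBAXBAXBAXBAXBAXBAXBAXBAXBAXBAXBAAXBAXBAXBAXBAXBAXBAXBAXBAXBAXBAXBAXBAXBAXBAXBAAXBAXBAXBAXBAXBAXBAXBAXBAXBAXBAXBAXBAXBAXBAXBAAXBAXBAXBAXBAXBAXBAXBAXBAXBAXBAXBAXBAXBAXBAXBAXBAXBAXBAXBAXBAXBAXBAXBAXBAXBAXBAXBAXBAXBAXBAXBAAXBAXBAXBAXBAXBAXBAXBAXBAXBAXBAXBAXBAXBAXBAXBAXBAXBAXBAXBAXBAXBAXBAXBAXBAXBAXBAXBAXBAXBAXBAXBAAXBAXBAXBAXBAXBAXBAXBAXBAXBAXBAXBAXBAXBAXBAXBAXBAXBAXBAXBAXBAXBAXBAXBAXBAXBAXBAXBAXBAXBAXBAXBAB

Answer: CAAAAXBAAXBAAXBAAXBAXBAXBAAXBAXBAXBAAXBAXBAXBAAXBAXBAXBAXBAXBAXBAXBAAXBAXBAXBAXBAXBAXBAXBAAXBAXBAXBAXBAXBAXBAXBAAXBAXBAXBAXBAXBAXBAXBAXBAXBAXBAXBAXBAXBAXBAXBAAXBAXBAXBAXBAXBAXBAXBAXBAXBAXBAXBAXBAXBAXBAXBAAXBAXBAXBAXBAXBAXBAXBAXBAXBAXBAXBAXBAXBAXBAXBAAXBAXBAXBAXBAXBAXBAXBAXBAXBAXBAXBAXBAXBAXBAXBAXBAXBAXBAXBAXBAXBAXBAXBAXBAXBAXBAXBAXBAXBAXBAXBAAXBAXBAXBAXBAXBAXBAXBAXBAXBAXBAXBAXBAXBAXBAXBAXBAXBAXBAXBAXBAXBAXBAXBAXBAXBAXBAXBAXBAXBAXBAXBAAXBAXBAXBAXBAXBAXBAXBAXBAXBAXBAXBAXBAXBAXBAXBAXBAXBAXBAXBAXBAXBAXBAXBAXBAXBAXBAXBAXBAXBAXBAXBAB


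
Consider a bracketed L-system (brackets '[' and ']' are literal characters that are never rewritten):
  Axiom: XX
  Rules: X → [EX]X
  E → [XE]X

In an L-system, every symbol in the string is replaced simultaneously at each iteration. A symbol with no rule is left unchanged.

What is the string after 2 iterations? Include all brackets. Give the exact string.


Step 0: XX
Step 1: [EX]X[EX]X
Step 2: [[XE]X[EX]X][EX]X[[XE]X[EX]X][EX]X

Answer: [[XE]X[EX]X][EX]X[[XE]X[EX]X][EX]X


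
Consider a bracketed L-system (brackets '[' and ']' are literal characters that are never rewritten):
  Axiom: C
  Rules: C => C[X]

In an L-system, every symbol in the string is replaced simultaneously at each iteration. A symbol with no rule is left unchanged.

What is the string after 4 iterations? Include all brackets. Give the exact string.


Answer: C[X][X][X][X]

Derivation:
Step 0: C
Step 1: C[X]
Step 2: C[X][X]
Step 3: C[X][X][X]
Step 4: C[X][X][X][X]


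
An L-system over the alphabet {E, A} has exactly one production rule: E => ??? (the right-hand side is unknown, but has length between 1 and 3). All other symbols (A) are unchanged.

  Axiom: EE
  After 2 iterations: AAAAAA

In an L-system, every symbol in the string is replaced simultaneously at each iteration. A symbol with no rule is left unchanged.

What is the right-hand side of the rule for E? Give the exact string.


Trying E => AAA:
  Step 0: EE
  Step 1: AAAAAA
  Step 2: AAAAAA
Matches the given result.

Answer: AAA


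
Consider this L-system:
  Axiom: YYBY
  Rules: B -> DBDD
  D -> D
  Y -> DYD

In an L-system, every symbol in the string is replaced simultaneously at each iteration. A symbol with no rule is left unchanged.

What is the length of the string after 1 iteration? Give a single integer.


Answer: 13

Derivation:
Step 0: length = 4
Step 1: length = 13


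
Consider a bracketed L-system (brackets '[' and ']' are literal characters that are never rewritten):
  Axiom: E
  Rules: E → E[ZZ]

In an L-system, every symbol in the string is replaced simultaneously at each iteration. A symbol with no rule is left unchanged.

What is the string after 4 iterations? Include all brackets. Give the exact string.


Answer: E[ZZ][ZZ][ZZ][ZZ]

Derivation:
Step 0: E
Step 1: E[ZZ]
Step 2: E[ZZ][ZZ]
Step 3: E[ZZ][ZZ][ZZ]
Step 4: E[ZZ][ZZ][ZZ][ZZ]


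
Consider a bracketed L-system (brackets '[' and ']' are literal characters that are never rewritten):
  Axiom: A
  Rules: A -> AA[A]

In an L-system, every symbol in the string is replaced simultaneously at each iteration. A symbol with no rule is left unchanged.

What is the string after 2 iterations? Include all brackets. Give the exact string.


Answer: AA[A]AA[A][AA[A]]

Derivation:
Step 0: A
Step 1: AA[A]
Step 2: AA[A]AA[A][AA[A]]


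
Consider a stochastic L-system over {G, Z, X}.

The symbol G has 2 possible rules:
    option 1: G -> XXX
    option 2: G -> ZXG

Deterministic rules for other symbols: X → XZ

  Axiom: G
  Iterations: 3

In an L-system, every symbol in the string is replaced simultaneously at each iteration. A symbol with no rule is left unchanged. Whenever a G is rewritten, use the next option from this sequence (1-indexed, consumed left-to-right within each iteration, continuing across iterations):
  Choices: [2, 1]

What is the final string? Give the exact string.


Answer: ZXZZXZXZXZ

Derivation:
Step 0: G
Step 1: ZXG  (used choices [2])
Step 2: ZXZXXX  (used choices [1])
Step 3: ZXZZXZXZXZ  (used choices [])


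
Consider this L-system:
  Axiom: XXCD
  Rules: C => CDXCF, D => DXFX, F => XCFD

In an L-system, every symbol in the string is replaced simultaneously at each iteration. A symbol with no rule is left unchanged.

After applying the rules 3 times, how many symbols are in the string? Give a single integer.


Answer: 91

Derivation:
Step 0: length = 4
Step 1: length = 11
Step 2: length = 31
Step 3: length = 91


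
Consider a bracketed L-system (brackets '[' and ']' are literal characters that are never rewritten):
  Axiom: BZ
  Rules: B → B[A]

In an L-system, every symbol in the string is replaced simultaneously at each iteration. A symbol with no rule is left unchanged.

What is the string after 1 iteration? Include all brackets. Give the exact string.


Step 0: BZ
Step 1: B[A]Z

Answer: B[A]Z


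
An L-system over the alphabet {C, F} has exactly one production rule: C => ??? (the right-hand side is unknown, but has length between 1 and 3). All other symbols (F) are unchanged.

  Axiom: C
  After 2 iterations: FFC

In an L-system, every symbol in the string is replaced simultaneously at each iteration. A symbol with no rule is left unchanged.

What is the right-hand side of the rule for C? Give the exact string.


Trying C => FC:
  Step 0: C
  Step 1: FC
  Step 2: FFC
Matches the given result.

Answer: FC


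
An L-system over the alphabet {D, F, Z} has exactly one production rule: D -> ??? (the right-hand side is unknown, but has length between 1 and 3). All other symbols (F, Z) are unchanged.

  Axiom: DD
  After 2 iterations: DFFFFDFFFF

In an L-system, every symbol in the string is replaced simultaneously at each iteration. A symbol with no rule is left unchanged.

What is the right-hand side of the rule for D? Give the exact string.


Trying D -> DFF:
  Step 0: DD
  Step 1: DFFDFF
  Step 2: DFFFFDFFFF
Matches the given result.

Answer: DFF


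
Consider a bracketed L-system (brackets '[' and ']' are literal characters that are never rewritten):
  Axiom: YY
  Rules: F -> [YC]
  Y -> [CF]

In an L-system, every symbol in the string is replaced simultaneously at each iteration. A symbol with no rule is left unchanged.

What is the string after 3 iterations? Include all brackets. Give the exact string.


Step 0: YY
Step 1: [CF][CF]
Step 2: [C[YC]][C[YC]]
Step 3: [C[[CF]C]][C[[CF]C]]

Answer: [C[[CF]C]][C[[CF]C]]


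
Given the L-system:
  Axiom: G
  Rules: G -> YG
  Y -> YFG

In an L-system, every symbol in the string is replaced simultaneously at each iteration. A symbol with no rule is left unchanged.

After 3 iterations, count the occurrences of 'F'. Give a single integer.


Step 0: G  (0 'F')
Step 1: YG  (0 'F')
Step 2: YFGYG  (1 'F')
Step 3: YFGFYGYFGYG  (3 'F')

Answer: 3


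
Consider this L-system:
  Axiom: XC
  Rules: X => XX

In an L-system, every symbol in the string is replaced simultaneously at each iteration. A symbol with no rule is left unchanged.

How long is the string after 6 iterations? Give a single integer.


Step 0: length = 2
Step 1: length = 3
Step 2: length = 5
Step 3: length = 9
Step 4: length = 17
Step 5: length = 33
Step 6: length = 65

Answer: 65


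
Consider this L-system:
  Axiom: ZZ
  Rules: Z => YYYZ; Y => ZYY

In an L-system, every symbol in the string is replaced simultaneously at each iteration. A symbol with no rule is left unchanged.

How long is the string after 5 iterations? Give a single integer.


Answer: 938

Derivation:
Step 0: length = 2
Step 1: length = 8
Step 2: length = 26
Step 3: length = 86
Step 4: length = 284
Step 5: length = 938


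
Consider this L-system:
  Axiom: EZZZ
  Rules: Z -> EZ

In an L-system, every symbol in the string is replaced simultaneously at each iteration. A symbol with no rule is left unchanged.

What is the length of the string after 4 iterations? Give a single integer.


Step 0: length = 4
Step 1: length = 7
Step 2: length = 10
Step 3: length = 13
Step 4: length = 16

Answer: 16


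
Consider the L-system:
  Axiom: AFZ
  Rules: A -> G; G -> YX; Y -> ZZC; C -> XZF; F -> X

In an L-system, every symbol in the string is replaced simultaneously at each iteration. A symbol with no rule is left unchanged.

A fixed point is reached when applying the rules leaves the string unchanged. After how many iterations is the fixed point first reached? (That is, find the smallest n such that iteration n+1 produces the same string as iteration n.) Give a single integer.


Step 0: AFZ
Step 1: GXZ
Step 2: YXXZ
Step 3: ZZCXXZ
Step 4: ZZXZFXXZ
Step 5: ZZXZXXXZ
Step 6: ZZXZXXXZ  (unchanged — fixed point at step 5)

Answer: 5


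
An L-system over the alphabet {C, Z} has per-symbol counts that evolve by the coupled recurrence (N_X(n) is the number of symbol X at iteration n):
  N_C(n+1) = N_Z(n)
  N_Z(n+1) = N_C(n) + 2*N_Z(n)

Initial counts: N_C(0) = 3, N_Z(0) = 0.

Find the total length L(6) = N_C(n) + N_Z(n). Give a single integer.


Step 0: N_C=3, N_Z=0, L=3
Step 1: N_C=0, N_Z=3, L=3
Step 2: N_C=3, N_Z=6, L=9
Step 3: N_C=6, N_Z=15, L=21
Step 4: N_C=15, N_Z=36, L=51
Step 5: N_C=36, N_Z=87, L=123
Step 6: N_C=87, N_Z=210, L=297

Answer: 297


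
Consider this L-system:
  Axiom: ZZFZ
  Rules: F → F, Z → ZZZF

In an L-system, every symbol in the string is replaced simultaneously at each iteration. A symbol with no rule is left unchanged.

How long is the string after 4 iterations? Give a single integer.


Answer: 364

Derivation:
Step 0: length = 4
Step 1: length = 13
Step 2: length = 40
Step 3: length = 121
Step 4: length = 364


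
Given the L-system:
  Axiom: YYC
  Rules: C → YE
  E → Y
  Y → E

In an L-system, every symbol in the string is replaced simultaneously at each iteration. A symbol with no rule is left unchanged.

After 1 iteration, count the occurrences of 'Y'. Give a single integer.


Step 0: YYC  (2 'Y')
Step 1: EEYE  (1 'Y')

Answer: 1


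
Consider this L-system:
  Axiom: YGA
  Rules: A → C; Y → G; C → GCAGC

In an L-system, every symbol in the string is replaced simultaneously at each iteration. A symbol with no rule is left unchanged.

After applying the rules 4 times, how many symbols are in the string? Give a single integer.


Answer: 35

Derivation:
Step 0: length = 3
Step 1: length = 3
Step 2: length = 7
Step 3: length = 15
Step 4: length = 35


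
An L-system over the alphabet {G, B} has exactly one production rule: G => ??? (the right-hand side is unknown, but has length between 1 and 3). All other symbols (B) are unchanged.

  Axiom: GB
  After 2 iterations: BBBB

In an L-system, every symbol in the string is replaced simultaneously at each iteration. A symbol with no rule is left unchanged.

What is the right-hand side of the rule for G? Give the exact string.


Answer: BBB

Derivation:
Trying G => BBB:
  Step 0: GB
  Step 1: BBBB
  Step 2: BBBB
Matches the given result.


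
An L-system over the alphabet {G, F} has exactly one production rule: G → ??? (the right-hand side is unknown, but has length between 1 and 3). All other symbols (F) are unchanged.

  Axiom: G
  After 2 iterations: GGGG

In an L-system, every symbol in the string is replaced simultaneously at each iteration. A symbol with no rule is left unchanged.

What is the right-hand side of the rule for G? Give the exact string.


Trying G → GG:
  Step 0: G
  Step 1: GG
  Step 2: GGGG
Matches the given result.

Answer: GG


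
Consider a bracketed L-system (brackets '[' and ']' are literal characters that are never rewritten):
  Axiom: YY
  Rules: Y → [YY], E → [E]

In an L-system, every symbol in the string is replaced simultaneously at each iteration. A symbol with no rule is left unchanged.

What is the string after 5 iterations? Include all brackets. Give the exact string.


Answer: [[[[[YY][YY]][[YY][YY]]][[[YY][YY]][[YY][YY]]]][[[[YY][YY]][[YY][YY]]][[[YY][YY]][[YY][YY]]]]][[[[[YY][YY]][[YY][YY]]][[[YY][YY]][[YY][YY]]]][[[[YY][YY]][[YY][YY]]][[[YY][YY]][[YY][YY]]]]]

Derivation:
Step 0: YY
Step 1: [YY][YY]
Step 2: [[YY][YY]][[YY][YY]]
Step 3: [[[YY][YY]][[YY][YY]]][[[YY][YY]][[YY][YY]]]
Step 4: [[[[YY][YY]][[YY][YY]]][[[YY][YY]][[YY][YY]]]][[[[YY][YY]][[YY][YY]]][[[YY][YY]][[YY][YY]]]]
Step 5: [[[[[YY][YY]][[YY][YY]]][[[YY][YY]][[YY][YY]]]][[[[YY][YY]][[YY][YY]]][[[YY][YY]][[YY][YY]]]]][[[[[YY][YY]][[YY][YY]]][[[YY][YY]][[YY][YY]]]][[[[YY][YY]][[YY][YY]]][[[YY][YY]][[YY][YY]]]]]


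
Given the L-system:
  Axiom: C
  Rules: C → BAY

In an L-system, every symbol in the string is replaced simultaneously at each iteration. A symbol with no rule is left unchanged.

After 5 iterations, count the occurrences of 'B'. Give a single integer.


Step 0: C  (0 'B')
Step 1: BAY  (1 'B')
Step 2: BAY  (1 'B')
Step 3: BAY  (1 'B')
Step 4: BAY  (1 'B')
Step 5: BAY  (1 'B')

Answer: 1


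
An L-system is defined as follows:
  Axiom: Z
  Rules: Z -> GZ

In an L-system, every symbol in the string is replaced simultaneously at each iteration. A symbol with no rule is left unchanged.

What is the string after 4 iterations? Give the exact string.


Step 0: Z
Step 1: GZ
Step 2: GGZ
Step 3: GGGZ
Step 4: GGGGZ

Answer: GGGGZ


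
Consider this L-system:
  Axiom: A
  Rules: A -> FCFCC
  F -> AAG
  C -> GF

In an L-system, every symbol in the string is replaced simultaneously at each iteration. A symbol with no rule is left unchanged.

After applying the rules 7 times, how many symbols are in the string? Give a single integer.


Step 0: length = 1
Step 1: length = 5
Step 2: length = 12
Step 3: length = 34
Step 4: length = 86
Step 5: length = 216
Step 6: length = 556
Step 7: length = 1388

Answer: 1388


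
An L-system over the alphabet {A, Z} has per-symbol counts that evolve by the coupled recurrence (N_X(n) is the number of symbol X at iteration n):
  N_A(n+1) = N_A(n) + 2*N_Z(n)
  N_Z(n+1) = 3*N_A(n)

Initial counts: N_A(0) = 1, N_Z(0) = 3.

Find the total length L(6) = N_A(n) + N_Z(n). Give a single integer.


Step 0: N_A=1, N_Z=3, L=4
Step 1: N_A=7, N_Z=3, L=10
Step 2: N_A=13, N_Z=21, L=34
Step 3: N_A=55, N_Z=39, L=94
Step 4: N_A=133, N_Z=165, L=298
Step 5: N_A=463, N_Z=399, L=862
Step 6: N_A=1261, N_Z=1389, L=2650

Answer: 2650


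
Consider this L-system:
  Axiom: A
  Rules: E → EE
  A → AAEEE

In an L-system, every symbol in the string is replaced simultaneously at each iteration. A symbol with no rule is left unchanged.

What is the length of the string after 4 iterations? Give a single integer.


Step 0: length = 1
Step 1: length = 5
Step 2: length = 16
Step 3: length = 44
Step 4: length = 112

Answer: 112


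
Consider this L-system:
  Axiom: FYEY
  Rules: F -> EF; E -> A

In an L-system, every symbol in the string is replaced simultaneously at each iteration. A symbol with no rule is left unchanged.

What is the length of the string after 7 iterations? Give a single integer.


Answer: 11

Derivation:
Step 0: length = 4
Step 1: length = 5
Step 2: length = 6
Step 3: length = 7
Step 4: length = 8
Step 5: length = 9
Step 6: length = 10
Step 7: length = 11


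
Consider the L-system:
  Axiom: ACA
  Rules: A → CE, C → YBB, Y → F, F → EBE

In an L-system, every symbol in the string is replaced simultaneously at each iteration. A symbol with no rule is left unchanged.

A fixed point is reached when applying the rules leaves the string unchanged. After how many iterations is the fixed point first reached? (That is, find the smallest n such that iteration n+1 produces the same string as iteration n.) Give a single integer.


Step 0: ACA
Step 1: CEYBBCE
Step 2: YBBEFBBYBBE
Step 3: FBBEEBEBBFBBE
Step 4: EBEBBEEBEBBEBEBBE
Step 5: EBEBBEEBEBBEBEBBE  (unchanged — fixed point at step 4)

Answer: 4


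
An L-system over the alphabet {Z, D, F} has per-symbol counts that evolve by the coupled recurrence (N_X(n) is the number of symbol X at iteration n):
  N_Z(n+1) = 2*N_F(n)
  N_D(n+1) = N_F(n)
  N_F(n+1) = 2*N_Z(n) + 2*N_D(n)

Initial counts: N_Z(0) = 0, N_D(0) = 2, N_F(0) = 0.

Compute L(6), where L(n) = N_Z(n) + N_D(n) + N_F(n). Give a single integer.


Answer: 432

Derivation:
Step 0: N_Z=0, N_D=2, N_F=0, L=2
Step 1: N_Z=0, N_D=0, N_F=4, L=4
Step 2: N_Z=8, N_D=4, N_F=0, L=12
Step 3: N_Z=0, N_D=0, N_F=24, L=24
Step 4: N_Z=48, N_D=24, N_F=0, L=72
Step 5: N_Z=0, N_D=0, N_F=144, L=144
Step 6: N_Z=288, N_D=144, N_F=0, L=432


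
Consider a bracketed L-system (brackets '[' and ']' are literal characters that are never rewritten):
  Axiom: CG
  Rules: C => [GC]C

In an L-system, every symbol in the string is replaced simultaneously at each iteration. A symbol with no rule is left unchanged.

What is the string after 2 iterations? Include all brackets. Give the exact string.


Step 0: CG
Step 1: [GC]CG
Step 2: [G[GC]C][GC]CG

Answer: [G[GC]C][GC]CG


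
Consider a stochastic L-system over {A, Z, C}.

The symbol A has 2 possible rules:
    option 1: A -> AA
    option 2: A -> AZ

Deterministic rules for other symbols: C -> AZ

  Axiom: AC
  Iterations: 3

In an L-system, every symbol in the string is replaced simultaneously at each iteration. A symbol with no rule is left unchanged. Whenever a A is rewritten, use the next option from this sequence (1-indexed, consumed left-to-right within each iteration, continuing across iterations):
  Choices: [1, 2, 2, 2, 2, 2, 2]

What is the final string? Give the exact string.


Answer: AZZAZZAZZZ

Derivation:
Step 0: AC
Step 1: AAAZ  (used choices [1])
Step 2: AZAZAZZ  (used choices [2, 2, 2])
Step 3: AZZAZZAZZZ  (used choices [2, 2, 2])


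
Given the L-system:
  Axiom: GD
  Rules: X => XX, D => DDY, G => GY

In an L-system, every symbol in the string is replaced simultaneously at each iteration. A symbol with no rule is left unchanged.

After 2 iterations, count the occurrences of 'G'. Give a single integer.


Step 0: GD  (1 'G')
Step 1: GYDDY  (1 'G')
Step 2: GYYDDYDDYY  (1 'G')

Answer: 1


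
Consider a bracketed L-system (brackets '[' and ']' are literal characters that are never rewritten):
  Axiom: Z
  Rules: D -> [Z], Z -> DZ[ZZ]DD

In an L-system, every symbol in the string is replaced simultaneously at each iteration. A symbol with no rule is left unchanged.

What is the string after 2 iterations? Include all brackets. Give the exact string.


Answer: [Z]DZ[ZZ]DD[DZ[ZZ]DDDZ[ZZ]DD][Z][Z]

Derivation:
Step 0: Z
Step 1: DZ[ZZ]DD
Step 2: [Z]DZ[ZZ]DD[DZ[ZZ]DDDZ[ZZ]DD][Z][Z]


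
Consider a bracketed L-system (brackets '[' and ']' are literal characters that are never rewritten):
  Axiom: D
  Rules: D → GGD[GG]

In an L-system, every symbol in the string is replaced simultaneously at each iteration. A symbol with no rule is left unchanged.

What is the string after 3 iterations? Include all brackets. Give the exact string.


Answer: GGGGGGD[GG][GG][GG]

Derivation:
Step 0: D
Step 1: GGD[GG]
Step 2: GGGGD[GG][GG]
Step 3: GGGGGGD[GG][GG][GG]


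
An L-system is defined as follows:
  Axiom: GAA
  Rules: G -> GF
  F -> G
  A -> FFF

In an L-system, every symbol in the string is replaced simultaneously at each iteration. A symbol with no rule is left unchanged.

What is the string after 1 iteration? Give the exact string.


Answer: GFFFFFFF

Derivation:
Step 0: GAA
Step 1: GFFFFFFF


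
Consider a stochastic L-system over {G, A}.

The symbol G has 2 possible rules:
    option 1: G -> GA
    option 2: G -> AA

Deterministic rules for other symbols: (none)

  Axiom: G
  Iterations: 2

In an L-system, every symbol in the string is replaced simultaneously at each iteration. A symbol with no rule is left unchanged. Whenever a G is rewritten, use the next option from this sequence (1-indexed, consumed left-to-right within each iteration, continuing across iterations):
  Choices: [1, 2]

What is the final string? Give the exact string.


Step 0: G
Step 1: GA  (used choices [1])
Step 2: AAA  (used choices [2])

Answer: AAA


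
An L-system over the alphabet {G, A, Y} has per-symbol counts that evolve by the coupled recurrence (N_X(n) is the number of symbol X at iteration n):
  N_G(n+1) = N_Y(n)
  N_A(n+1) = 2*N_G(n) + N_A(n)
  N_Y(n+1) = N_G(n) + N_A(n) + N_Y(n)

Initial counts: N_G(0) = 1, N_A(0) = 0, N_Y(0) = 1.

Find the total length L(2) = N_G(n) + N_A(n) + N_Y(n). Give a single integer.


Step 0: N_G=1, N_A=0, N_Y=1, L=2
Step 1: N_G=1, N_A=2, N_Y=2, L=5
Step 2: N_G=2, N_A=4, N_Y=5, L=11

Answer: 11


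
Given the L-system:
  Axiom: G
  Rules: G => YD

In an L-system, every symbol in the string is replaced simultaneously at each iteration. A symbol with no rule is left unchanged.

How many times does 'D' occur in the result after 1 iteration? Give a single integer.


Answer: 1

Derivation:
Step 0: G  (0 'D')
Step 1: YD  (1 'D')


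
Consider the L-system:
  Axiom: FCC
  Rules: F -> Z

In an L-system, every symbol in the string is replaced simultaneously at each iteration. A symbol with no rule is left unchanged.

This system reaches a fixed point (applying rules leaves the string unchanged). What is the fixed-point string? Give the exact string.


Step 0: FCC
Step 1: ZCC
Step 2: ZCC  (unchanged — fixed point at step 1)

Answer: ZCC


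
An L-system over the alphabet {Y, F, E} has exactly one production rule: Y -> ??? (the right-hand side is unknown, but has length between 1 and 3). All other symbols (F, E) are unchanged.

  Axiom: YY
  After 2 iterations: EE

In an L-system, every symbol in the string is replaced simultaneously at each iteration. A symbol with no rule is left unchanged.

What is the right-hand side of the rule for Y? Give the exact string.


Answer: E

Derivation:
Trying Y -> E:
  Step 0: YY
  Step 1: EE
  Step 2: EE
Matches the given result.


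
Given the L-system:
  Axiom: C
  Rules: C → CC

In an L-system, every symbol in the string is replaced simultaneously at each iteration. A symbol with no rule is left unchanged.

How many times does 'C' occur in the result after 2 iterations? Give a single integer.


Answer: 4

Derivation:
Step 0: C  (1 'C')
Step 1: CC  (2 'C')
Step 2: CCCC  (4 'C')


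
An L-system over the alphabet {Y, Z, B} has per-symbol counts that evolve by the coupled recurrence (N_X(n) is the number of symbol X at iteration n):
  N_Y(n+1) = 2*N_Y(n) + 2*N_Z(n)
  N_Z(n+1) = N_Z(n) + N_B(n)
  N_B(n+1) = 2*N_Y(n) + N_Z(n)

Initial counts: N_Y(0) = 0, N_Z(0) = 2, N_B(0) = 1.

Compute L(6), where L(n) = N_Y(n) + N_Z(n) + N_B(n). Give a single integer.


Answer: 2085

Derivation:
Step 0: N_Y=0, N_Z=2, N_B=1, L=3
Step 1: N_Y=4, N_Z=3, N_B=2, L=9
Step 2: N_Y=14, N_Z=5, N_B=11, L=30
Step 3: N_Y=38, N_Z=16, N_B=33, L=87
Step 4: N_Y=108, N_Z=49, N_B=92, L=249
Step 5: N_Y=314, N_Z=141, N_B=265, L=720
Step 6: N_Y=910, N_Z=406, N_B=769, L=2085


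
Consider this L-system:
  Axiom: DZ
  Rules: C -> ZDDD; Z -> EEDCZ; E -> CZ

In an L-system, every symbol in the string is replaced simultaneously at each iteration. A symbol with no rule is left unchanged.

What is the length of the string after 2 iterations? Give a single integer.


Answer: 15

Derivation:
Step 0: length = 2
Step 1: length = 6
Step 2: length = 15


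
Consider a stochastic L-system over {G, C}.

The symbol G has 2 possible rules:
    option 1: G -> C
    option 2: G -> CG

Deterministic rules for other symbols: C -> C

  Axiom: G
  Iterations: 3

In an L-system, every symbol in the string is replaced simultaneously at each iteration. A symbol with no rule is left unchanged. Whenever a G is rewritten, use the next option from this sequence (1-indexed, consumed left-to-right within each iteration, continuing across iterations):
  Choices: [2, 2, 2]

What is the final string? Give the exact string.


Step 0: G
Step 1: CG  (used choices [2])
Step 2: CCG  (used choices [2])
Step 3: CCCG  (used choices [2])

Answer: CCCG


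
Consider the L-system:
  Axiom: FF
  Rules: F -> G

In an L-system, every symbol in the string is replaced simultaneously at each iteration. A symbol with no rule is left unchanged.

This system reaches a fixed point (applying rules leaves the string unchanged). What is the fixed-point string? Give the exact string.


Answer: GG

Derivation:
Step 0: FF
Step 1: GG
Step 2: GG  (unchanged — fixed point at step 1)


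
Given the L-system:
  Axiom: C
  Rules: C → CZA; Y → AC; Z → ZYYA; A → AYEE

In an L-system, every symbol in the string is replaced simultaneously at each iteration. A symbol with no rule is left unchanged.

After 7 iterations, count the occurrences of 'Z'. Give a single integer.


Final string: CZAZYYAAYEEZYYAACACAYEEAYEEACEEZYYAACACAYEEAYEECZAAYEECZAAYEEACEEAYEEACEEAYEECZAEEZYYAACACAYEEAYEECZAAYEECZAAYEEACEEAYEEACEECZAZYYAAYEEAYEEACEECZAZYYAAYEEAYEEACEEAYEECZAEEAYEEACEEAYEECZAEEAYEEACEECZAZYYAAYEEEEZYYAACACAYEEAYEECZAAYEECZAAYEEACEEAYEEACEECZAZYYAAYEEAYEEACEECZAZYYAAYEEAYEEACEEAYEECZAEEAYEEACEEAYEECZAEECZAZYYAAYEEZYYAACACAYEEAYEEACEEAYEEACEEAYEECZAEECZAZYYAAYEEZYYAACACAYEEAYEEACEEAYEEACEEAYEECZAEEAYEEACEECZAZYYAAYEEEEAYEEACEEAYEECZAEEAYEEACEECZAZYYAAYEEEEAYEEACEEAYEECZAEECZAZYYAAYEEZYYAACACAYEEAYEEACEEEEZYYAACACAYEEAYEECZAAYEECZAAYEEACEEAYEEACEECZAZYYAAYEEAYEEACEECZAZYYAAYEEAYEEACEEAYEECZAEEAYEEACEEAYEECZAEECZAZYYAAYEEZYYAACACAYEEAYEEACEEAYEEACEEAYEECZAEECZAZYYAAYEEZYYAACACAYEEAYEEACEEAYEEACEEAYEECZAEEAYEEACEECZAZYYAAYEEEEAYEEACEEAYEECZAEEAYEEACEECZAZYYAAYEEEECZAZYYAAYEEZYYAACACAYEEAYEEACEEZYYAACACAYEEAYEECZAAYEECZAAYEEACEEAYEEACEEAYEECZAEEAYEEACEEAYEECZAEEAYEEACEECZAZYYAAYEEEECZAZYYAAYEEZYYAACACAYEEAYEEACEEZYYAACACAYEEAYEECZAAYEECZAAYEEACEEAYEEACEEAYEECZAEEAYEEACEEAYEECZAEEAYEEACEECZAZYYAAYEEEEAYEEACEEAYEECZAEECZAZYYAAYEEZYYAACACAYEEAYEEACEEEEAYEEACEEAYEECZAEEAYEEACEECZAZYYAAYEEEEAYEEACEEAYEECZAEECZAZYYAAYEEZYYAACACAYEEAYEEACEEEEAYEEACEEAYEECZAEEAYEEACEECZAZYYAAYEEEECZAZYYAAYEEZYYAACACAYEEAYEEACEEZYYAACACAYEEAYEECZAAYEECZAAYEEACEEAYEEACEEAYEECZAEEEE
Count of 'Z': 107

Answer: 107
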